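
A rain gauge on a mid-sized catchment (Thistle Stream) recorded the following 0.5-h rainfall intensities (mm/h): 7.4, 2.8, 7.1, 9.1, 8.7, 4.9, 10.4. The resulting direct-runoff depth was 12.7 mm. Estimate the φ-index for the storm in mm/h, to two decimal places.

Only the 6 blocks with intensity above φ contribute runoff: 7.4, 7.1, 9.1, 8.7, 4.9, 10.4 mm/h.
Σ(I−φ)·Δt = d  ⇒  (7.4+7.1+9.1+8.7+4.9+10.4 − 6φ)·0.5 = 12.7
φ = (47.60 − 12.7/0.5) / 6 = 3.70 mm/h.

φ ≈ 3.70 mm/h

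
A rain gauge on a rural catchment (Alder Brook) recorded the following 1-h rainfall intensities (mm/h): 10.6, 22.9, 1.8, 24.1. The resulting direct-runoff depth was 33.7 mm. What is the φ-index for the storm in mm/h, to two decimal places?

Only the 3 blocks with intensity above φ contribute runoff: 10.6, 22.9, 24.1 mm/h.
Σ(I−φ)·Δt = d  ⇒  (10.6+22.9+24.1 − 3φ)·1 = 33.7
φ = (57.60 − 33.7/1) / 3 = 7.97 mm/h.

φ ≈ 7.97 mm/h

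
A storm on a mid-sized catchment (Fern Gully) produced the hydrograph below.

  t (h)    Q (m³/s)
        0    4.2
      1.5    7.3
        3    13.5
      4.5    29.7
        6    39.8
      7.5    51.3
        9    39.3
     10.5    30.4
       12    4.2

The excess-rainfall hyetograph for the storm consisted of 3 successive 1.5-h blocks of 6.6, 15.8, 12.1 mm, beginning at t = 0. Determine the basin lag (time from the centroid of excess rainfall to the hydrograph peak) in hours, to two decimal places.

Centroid of excess rainfall: t_c = Σ P_i·t̄_i / ΣP_i = 2.4891 h (block centres at 0.75, 2.25, 3.75 h).
Hydrograph peak occurs at t = 7.5 h, so basin lag t_L = 7.5 − 2.4891 = 5.01 h.

t_L ≈ 5.01 h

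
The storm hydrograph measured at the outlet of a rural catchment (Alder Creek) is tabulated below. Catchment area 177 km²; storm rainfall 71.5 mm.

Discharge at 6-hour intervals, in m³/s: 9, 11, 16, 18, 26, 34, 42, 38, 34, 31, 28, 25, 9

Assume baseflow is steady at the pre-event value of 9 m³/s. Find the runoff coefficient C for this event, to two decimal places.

ΣQ_DR = 204.0 m³/s; V = ΣQ_DR·Δt = 4.406 × 10^6 m³.
Runoff depth d = V / A = 24.89 mm.
C = d / P = 24.89 / 71.5 = 0.35.

C ≈ 0.35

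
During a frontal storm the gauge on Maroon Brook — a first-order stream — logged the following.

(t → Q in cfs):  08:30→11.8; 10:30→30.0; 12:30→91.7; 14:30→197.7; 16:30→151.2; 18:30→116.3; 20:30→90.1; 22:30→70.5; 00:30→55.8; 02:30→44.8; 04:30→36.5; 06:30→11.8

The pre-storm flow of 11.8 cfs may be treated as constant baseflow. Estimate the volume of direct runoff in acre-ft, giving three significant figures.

V ≈ 127 acre-ft

Direct-runoff ordinates (Q − Q_b): 0.0, 18.2, 79.9, 185.9, 139.4, 104.5, 78.3, 58.7, 44.0, 33.0, 24.7, 0.0 cfs.
ΣQ_DR = 766.6 cfs.
With Δt = 2 h = 7200 s, V = ΣQ_DR · Δt = 766.6 × 7200 = 5.52 × 10^6 ft³ = 127 acre-ft.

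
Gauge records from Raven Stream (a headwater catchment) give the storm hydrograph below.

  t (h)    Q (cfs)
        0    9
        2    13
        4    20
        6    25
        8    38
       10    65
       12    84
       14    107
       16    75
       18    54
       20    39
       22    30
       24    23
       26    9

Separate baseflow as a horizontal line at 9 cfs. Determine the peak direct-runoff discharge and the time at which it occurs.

Q_p = 98.0 cfs at t = 14 h

Subtracting baseflow gives direct-runoff ordinates: 0.0, 4.0, 11.0, 16.0, 29.0, 56.0, 75.0, 98.0, 66.0, 45.0, 30.0, 21.0, 14.0, 0.0 cfs.
The maximum is 98.0 cfs, occurring at the reading for t = 14 h.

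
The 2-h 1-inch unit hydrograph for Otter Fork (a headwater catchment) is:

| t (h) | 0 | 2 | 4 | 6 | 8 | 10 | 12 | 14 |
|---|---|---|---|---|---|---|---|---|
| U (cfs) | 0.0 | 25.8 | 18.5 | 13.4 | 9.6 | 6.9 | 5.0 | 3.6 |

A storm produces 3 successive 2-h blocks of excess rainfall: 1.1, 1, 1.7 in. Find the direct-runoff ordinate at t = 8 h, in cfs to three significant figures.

By discrete convolution, Q_j = Σ (P_i / 1 in) · U_{j−i}.
At t = 8 h (j=4): Q = (1.1/1)·9.6 + (1/1)·13.4 + (1.7/1)·18.5 = 55.4 cfs.

Q ≈ 55.4 cfs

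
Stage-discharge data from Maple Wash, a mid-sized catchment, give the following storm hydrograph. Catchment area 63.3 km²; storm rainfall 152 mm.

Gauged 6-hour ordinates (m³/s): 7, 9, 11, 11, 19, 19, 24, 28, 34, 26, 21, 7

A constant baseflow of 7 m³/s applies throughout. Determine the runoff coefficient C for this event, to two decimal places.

ΣQ_DR = 132.0 m³/s; V = ΣQ_DR·Δt = 2.851 × 10^6 m³.
Runoff depth d = V / A = 45.04 mm.
C = d / P = 45.04 / 152 = 0.30.

C ≈ 0.30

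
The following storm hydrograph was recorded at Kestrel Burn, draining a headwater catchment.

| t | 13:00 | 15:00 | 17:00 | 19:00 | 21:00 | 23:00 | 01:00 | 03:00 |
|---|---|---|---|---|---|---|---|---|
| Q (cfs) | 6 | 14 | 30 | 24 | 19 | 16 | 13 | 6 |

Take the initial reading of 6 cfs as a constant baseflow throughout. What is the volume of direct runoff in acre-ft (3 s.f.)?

V ≈ 13.2 acre-ft

Direct-runoff ordinates (Q − Q_b): 0.0, 8.0, 24.0, 18.0, 13.0, 10.0, 7.0, 0.0 cfs.
ΣQ_DR = 80.00 cfs.
With Δt = 2 h = 7200 s, V = ΣQ_DR · Δt = 80.00 × 7200 = 5.76 × 10^5 ft³ = 13.2 acre-ft.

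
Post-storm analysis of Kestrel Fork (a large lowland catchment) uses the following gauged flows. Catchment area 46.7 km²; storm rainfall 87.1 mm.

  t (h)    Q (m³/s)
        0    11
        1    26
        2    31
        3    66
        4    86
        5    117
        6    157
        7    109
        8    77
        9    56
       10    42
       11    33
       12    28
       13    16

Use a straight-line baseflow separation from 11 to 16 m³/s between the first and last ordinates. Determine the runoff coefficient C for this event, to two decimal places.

C ≈ 0.59

ΣQ_DR = 666.0 m³/s; V = ΣQ_DR·Δt = 2.398 × 10^6 m³.
Runoff depth d = V / A = 51.34 mm.
C = d / P = 51.34 / 87.1 = 0.59.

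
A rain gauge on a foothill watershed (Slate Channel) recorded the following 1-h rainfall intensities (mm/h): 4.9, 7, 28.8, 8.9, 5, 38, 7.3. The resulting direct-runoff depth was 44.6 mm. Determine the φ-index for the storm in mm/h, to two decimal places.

Only the 2 blocks with intensity above φ contribute runoff: 28.8, 38 mm/h.
Σ(I−φ)·Δt = d  ⇒  (28.8+38 − 2φ)·1 = 44.6
φ = (66.80 − 44.6/1) / 2 = 11.10 mm/h.

φ ≈ 11.10 mm/h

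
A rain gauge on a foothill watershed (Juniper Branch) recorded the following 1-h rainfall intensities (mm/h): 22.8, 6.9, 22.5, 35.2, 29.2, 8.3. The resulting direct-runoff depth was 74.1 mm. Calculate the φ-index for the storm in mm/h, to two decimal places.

φ ≈ 8.90 mm/h

Only the 4 blocks with intensity above φ contribute runoff: 22.8, 22.5, 35.2, 29.2 mm/h.
Σ(I−φ)·Δt = d  ⇒  (22.8+22.5+35.2+29.2 − 4φ)·1 = 74.1
φ = (109.7 − 74.1/1) / 4 = 8.90 mm/h.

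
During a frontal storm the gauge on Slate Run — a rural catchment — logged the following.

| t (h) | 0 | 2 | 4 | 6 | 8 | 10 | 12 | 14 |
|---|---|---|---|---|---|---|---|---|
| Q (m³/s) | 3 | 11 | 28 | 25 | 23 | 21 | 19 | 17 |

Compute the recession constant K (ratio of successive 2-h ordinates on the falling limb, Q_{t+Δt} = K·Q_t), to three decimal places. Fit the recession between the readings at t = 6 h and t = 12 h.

Using the recession-limb readings at t = 6 h and t = 12 h: Q falls from 25 to 19 m³/s over 3 intervals.
K = (Q₂/Q₁)^(1/3) = (19/25)^(1/3) = 0.913.

K ≈ 0.913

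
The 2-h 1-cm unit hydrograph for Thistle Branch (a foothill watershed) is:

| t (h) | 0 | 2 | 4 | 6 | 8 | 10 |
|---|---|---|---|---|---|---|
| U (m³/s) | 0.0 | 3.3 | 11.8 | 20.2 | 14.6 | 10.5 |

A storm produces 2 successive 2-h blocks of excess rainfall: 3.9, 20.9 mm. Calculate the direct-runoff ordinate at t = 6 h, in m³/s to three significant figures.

By discrete convolution, Q_j = Σ (P_i / 10 mm) · U_{j−i}.
At t = 6 h (j=3): Q = (3.9/10)·20.2 + (20.9/10)·11.8 = 32.5 m³/s.

Q ≈ 32.5 m³/s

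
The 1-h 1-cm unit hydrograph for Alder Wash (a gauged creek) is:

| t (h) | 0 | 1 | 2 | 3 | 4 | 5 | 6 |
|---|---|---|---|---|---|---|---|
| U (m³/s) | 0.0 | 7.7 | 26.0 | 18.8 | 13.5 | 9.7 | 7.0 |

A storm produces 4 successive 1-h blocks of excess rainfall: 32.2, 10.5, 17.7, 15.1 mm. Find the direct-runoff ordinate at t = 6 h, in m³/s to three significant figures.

Q ≈ 85.0 m³/s

By discrete convolution, Q_j = Σ (P_i / 10 mm) · U_{j−i}.
At t = 6 h (j=6): Q = (32.2/10)·7.0 + (10.5/10)·9.7 + (17.7/10)·13.5 + (15.1/10)·18.8 = 85.0 m³/s.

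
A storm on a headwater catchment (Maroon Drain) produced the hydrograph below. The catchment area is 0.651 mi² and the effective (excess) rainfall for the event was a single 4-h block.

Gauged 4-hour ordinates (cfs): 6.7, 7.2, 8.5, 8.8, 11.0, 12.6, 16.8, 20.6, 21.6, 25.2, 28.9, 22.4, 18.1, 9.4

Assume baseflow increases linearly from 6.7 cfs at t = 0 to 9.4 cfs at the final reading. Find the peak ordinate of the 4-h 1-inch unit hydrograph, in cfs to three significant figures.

Direct runoff: 0.00, 0.29, 1.38, 1.48, 3.47, 4.86, 8.85, 12.45, 13.24, 16.63, 20.12, 13.42, 8.91, 0.00 cfs; ΣQ_DR = 105.1 cfs, peak = 20.12 cfs.
Runoff depth d = ΣQ_DR·Δt / A = 105.1 × 14400 / (0.651 mi²) = 1.001 in.
The 1-inch UH is the DRH scaled by (1 in)/d, so U_p = 20.12 × 1/1.001 = 20.1 cfs.

U_p ≈ 20.1 cfs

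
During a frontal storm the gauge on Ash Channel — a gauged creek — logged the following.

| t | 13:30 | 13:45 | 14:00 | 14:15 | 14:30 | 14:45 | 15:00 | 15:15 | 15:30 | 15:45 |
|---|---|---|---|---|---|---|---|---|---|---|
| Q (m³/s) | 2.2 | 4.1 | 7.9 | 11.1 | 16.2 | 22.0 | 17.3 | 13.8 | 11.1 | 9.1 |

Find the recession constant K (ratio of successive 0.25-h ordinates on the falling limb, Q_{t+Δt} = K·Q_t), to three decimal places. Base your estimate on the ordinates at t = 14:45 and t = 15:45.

Using the recession-limb readings at t = 14:45 and t = 15:45: Q falls from 22.0 to 9.1 m³/s over 4 intervals.
K = (Q₂/Q₁)^(1/4) = (9.1/22.0)^(1/4) = 0.802.

K ≈ 0.802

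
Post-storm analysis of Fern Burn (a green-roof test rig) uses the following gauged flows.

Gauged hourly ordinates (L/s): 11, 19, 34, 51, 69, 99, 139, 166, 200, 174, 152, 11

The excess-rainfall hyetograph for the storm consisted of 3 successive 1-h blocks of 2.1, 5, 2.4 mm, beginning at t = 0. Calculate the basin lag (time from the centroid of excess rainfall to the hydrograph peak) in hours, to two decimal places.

Centroid of excess rainfall: t_c = Σ P_i·t̄_i / ΣP_i = 1.5316 h (block centres at 0.5, 1.5, 2.5 h).
Hydrograph peak occurs at t = 8 h, so basin lag t_L = 8 − 1.5316 = 6.47 h.

t_L ≈ 6.47 h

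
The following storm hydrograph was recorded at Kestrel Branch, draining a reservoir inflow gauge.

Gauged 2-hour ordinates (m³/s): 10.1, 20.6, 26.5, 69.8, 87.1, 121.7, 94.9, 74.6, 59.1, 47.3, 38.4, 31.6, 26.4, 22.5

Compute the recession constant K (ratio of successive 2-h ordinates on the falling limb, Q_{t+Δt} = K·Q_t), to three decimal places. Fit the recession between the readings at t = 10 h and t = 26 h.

K ≈ 0.810

Using the recession-limb readings at t = 10 h and t = 26 h: Q falls from 121.7 to 22.5 m³/s over 8 intervals.
K = (Q₂/Q₁)^(1/8) = (22.5/121.7)^(1/8) = 0.810.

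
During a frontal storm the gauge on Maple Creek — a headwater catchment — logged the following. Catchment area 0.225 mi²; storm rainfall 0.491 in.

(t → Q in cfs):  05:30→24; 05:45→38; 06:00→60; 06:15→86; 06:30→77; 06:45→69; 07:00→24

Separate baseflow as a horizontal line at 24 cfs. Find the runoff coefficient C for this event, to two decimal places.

ΣQ_DR = 210.0 cfs; V = ΣQ_DR·Δt = 1.890 × 10^5 ft³.
Runoff depth d = V / A = 0.3616 in.
C = d / P = 0.3616 / 0.491 = 0.74.

C ≈ 0.74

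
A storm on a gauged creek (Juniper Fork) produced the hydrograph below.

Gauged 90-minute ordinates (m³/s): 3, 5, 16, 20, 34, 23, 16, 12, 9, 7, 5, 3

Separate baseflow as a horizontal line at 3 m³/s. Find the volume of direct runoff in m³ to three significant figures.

Direct-runoff ordinates (Q − Q_b): 0.0, 2.0, 13.0, 17.0, 31.0, 20.0, 13.0, 9.0, 6.0, 4.0, 2.0, 0.0 m³/s.
ΣQ_DR = 117.0 m³/s.
With Δt = 1.5 h = 5400 s, V = ΣQ_DR · Δt = 117.0 × 5400 = 6.32 × 10^5 m³.

V ≈ 6.32 × 10^5 m³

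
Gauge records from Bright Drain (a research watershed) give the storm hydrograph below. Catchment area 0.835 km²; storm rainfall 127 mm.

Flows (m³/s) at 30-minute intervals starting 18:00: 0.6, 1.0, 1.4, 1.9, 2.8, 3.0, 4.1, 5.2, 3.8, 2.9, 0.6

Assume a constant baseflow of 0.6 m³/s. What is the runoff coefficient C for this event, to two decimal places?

ΣQ_DR = 20.70 m³/s; V = ΣQ_DR·Δt = 37260 m³.
Runoff depth d = V / A = 44.62 mm.
C = d / P = 44.62 / 127 = 0.35.

C ≈ 0.35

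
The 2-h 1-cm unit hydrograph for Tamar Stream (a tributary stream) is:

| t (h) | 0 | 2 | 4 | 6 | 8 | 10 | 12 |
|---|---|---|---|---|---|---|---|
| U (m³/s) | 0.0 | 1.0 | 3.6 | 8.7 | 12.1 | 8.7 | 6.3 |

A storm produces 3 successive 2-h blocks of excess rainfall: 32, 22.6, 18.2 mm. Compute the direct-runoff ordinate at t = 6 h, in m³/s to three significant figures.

Q ≈ 37.8 m³/s

By discrete convolution, Q_j = Σ (P_i / 10 mm) · U_{j−i}.
At t = 6 h (j=3): Q = (32/10)·8.7 + (22.6/10)·3.6 + (18.2/10)·1.0 = 37.8 m³/s.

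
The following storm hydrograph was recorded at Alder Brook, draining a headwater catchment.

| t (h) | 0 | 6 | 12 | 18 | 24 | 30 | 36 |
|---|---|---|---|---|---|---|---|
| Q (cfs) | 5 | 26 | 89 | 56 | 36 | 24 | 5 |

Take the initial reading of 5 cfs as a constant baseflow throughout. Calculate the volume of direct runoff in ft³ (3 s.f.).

V ≈ 4.45 × 10^6 ft³

Direct-runoff ordinates (Q − Q_b): 0.0, 21.0, 84.0, 51.0, 31.0, 19.0, 0.0 cfs.
ΣQ_DR = 206.0 cfs.
With Δt = 6 h = 21600 s, V = ΣQ_DR · Δt = 206.0 × 21600 = 4.45 × 10^6 ft³.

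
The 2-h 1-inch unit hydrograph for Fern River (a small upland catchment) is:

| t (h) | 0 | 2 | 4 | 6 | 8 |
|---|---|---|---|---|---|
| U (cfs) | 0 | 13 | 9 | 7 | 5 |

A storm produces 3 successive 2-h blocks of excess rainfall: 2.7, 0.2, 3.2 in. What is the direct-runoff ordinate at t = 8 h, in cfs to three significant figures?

Q ≈ 43.7 cfs

By discrete convolution, Q_j = Σ (P_i / 1 in) · U_{j−i}.
At t = 8 h (j=4): Q = (2.7/1)·5 + (0.2/1)·7 + (3.2/1)·9 = 43.7 cfs.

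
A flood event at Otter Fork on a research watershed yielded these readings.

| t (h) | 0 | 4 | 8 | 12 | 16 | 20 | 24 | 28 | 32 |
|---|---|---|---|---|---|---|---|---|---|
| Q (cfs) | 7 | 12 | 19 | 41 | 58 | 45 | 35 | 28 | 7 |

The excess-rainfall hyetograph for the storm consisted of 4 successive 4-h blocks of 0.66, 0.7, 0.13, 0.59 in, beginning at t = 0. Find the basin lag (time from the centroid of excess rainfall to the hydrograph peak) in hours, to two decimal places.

t_L ≈ 8.75 h

Centroid of excess rainfall: t_c = Σ P_i·t̄_i / ΣP_i = 7.2500 h (block centres at 2, 6, 10, 14 h).
Hydrograph peak occurs at t = 16 h, so basin lag t_L = 16 − 7.2500 = 8.75 h.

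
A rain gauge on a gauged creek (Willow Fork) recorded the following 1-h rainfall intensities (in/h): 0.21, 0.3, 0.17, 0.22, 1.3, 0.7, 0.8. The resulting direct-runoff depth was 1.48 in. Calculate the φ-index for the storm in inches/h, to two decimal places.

Only the 3 blocks with intensity above φ contribute runoff: 1.3, 0.7, 0.8 in/h.
Σ(I−φ)·Δt = d  ⇒  (1.3+0.7+0.8 − 3φ)·1 = 1.48
φ = (2.800 − 1.48/1) / 3 = 0.44 in/h.

φ ≈ 0.44 in/h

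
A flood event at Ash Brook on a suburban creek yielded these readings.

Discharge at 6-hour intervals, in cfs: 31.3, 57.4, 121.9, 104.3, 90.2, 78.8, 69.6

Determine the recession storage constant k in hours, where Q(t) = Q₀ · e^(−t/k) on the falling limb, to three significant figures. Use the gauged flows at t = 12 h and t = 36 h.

k ≈ 42.8 h

On the falling limb, Q drops from 121.9 to 69.6 cfs between t = 12 h and t = 36 h (Δt = 24 h).
k = −Δt / ln(Q₂/Q₁) = −24 / ln(69.6/121.9) = 42.8 h.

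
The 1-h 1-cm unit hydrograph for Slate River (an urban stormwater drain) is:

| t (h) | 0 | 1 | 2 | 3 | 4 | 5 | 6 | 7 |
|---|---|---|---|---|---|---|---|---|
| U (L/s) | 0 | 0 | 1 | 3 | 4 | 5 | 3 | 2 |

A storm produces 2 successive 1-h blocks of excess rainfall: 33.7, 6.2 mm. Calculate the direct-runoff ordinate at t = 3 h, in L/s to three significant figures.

Q ≈ 10.7 L/s

By discrete convolution, Q_j = Σ (P_i / 10 mm) · U_{j−i}.
At t = 3 h (j=3): Q = (33.7/10)·3 + (6.2/10)·1 = 10.7 L/s.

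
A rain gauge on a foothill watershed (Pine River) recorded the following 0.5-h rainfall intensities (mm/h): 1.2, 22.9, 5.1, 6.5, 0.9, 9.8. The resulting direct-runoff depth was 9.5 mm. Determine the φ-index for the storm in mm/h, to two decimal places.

Only the 2 blocks with intensity above φ contribute runoff: 22.9, 9.8 mm/h.
Σ(I−φ)·Δt = d  ⇒  (22.9+9.8 − 2φ)·0.5 = 9.5
φ = (32.70 − 9.5/0.5) / 2 = 6.85 mm/h.

φ ≈ 6.85 mm/h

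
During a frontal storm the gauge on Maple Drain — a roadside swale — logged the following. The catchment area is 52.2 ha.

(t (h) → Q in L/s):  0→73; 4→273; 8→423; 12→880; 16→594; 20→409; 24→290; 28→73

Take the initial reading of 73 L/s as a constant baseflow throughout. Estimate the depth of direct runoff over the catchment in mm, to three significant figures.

d ≈ 67.1 mm

Direct runoff: 0.0, 200.0, 350.0, 807.0, 521.0, 336.0, 217.0, 0.0 L/s; ΣQ_DR = 2431 L/s.
V = ΣQ_DR · Δt = 2431 × 14400 s = 3.501 × 10^7 L.
Over A = 52.2 ha, depth = V / A = 67.1 mm.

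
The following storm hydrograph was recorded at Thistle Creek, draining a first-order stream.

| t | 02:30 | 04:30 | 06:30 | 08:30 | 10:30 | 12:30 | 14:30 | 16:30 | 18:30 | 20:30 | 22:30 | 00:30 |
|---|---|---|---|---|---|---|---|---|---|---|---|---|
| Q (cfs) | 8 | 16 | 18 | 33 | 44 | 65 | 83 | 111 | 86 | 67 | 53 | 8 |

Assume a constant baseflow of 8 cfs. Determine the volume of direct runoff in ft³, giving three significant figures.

V ≈ 3.57 × 10^6 ft³

Direct-runoff ordinates (Q − Q_b): 0.0, 8.0, 10.0, 25.0, 36.0, 57.0, 75.0, 103.0, 78.0, 59.0, 45.0, 0.0 cfs.
ΣQ_DR = 496.0 cfs.
With Δt = 2 h = 7200 s, V = ΣQ_DR · Δt = 496.0 × 7200 = 3.57 × 10^6 ft³.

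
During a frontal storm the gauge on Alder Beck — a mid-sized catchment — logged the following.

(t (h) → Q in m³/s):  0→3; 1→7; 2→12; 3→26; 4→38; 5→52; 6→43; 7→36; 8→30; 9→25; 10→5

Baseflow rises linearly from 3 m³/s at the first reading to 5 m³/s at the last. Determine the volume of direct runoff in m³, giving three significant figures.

V ≈ 8.39 × 10^5 m³

Direct-runoff ordinates (Q − Q_b): 0.00, 3.80, 8.60, 22.40, 34.20, 48.00, 38.80, 31.60, 25.40, 20.20, 0.00 m³/s.
ΣQ_DR = 233.0 m³/s.
With Δt = 1 h = 3600 s, V = ΣQ_DR · Δt = 233.0 × 3600 = 8.39 × 10^5 m³.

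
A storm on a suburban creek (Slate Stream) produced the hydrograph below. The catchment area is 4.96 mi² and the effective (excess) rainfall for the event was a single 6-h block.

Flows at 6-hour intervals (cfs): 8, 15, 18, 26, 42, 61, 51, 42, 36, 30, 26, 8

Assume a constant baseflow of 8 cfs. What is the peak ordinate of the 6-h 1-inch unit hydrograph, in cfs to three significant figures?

U_p ≈ 106 cfs

Direct runoff: 0.0, 7.0, 10.0, 18.0, 34.0, 53.0, 43.0, 34.0, 28.0, 22.0, 18.0, 0.0 cfs; ΣQ_DR = 267.0 cfs, peak = 53.0 cfs.
Runoff depth d = ΣQ_DR·Δt / A = 267.0 × 21600 / (4.96 mi²) = 0.5005 in.
The 1-inch UH is the DRH scaled by (1 in)/d, so U_p = 53.0 × 1/0.5005 = 106 cfs.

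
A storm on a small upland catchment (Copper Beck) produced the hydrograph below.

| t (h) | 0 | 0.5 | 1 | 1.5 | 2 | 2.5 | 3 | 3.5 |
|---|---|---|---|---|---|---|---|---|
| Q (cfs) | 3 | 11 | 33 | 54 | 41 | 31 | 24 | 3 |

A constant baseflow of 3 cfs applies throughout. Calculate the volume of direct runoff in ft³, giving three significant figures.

Direct-runoff ordinates (Q − Q_b): 0.0, 8.0, 30.0, 51.0, 38.0, 28.0, 21.0, 0.0 cfs.
ΣQ_DR = 176.0 cfs.
With Δt = 0.5 h = 1800 s, V = ΣQ_DR · Δt = 176.0 × 1800 = 3.17 × 10^5 ft³.

V ≈ 3.17 × 10^5 ft³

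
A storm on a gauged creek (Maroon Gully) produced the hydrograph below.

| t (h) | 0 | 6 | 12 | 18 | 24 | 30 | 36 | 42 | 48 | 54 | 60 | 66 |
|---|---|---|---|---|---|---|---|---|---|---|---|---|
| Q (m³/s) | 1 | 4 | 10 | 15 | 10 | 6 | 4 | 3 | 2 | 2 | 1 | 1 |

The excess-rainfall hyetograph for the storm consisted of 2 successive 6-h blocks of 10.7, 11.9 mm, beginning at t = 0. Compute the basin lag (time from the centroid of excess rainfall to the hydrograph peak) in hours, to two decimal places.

t_L ≈ 11.84 h

Centroid of excess rainfall: t_c = Σ P_i·t̄_i / ΣP_i = 6.1593 h (block centres at 3, 9 h).
Hydrograph peak occurs at t = 18 h, so basin lag t_L = 18 − 6.1593 = 11.84 h.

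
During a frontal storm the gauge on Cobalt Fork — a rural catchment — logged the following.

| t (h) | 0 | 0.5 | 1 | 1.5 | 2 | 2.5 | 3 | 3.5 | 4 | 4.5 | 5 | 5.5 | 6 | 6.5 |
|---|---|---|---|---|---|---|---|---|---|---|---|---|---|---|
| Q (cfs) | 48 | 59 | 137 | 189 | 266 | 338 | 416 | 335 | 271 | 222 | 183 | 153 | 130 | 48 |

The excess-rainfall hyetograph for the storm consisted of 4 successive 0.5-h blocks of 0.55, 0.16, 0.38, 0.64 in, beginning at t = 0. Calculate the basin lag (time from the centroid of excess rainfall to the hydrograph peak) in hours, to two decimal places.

Centroid of excess rainfall: t_c = Σ P_i·t̄_i / ΣP_i = 1.0708 h (block centres at 0.25, 0.75, 1.25, 1.75 h).
Hydrograph peak occurs at t = 3 h, so basin lag t_L = 3 − 1.0708 = 1.93 h.

t_L ≈ 1.93 h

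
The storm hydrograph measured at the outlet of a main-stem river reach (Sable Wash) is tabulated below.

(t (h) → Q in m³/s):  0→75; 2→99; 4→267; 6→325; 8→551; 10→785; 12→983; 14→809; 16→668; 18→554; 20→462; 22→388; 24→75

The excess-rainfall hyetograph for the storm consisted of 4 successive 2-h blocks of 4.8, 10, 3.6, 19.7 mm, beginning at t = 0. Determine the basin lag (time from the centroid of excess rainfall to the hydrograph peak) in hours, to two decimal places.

t_L ≈ 6.99 h

Centroid of excess rainfall: t_c = Σ P_i·t̄_i / ΣP_i = 5.0052 h (block centres at 1, 3, 5, 7 h).
Hydrograph peak occurs at t = 12 h, so basin lag t_L = 12 − 5.0052 = 6.99 h.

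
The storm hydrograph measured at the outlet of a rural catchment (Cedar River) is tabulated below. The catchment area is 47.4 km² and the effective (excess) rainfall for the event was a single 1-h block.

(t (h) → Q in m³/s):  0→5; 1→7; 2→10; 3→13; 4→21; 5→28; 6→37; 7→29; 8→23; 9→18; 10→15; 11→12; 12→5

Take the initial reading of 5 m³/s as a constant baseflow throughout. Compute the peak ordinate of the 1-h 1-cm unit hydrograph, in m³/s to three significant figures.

U_p ≈ 26.7 m³/s

Direct runoff: 0.0, 2.0, 5.0, 8.0, 16.0, 23.0, 32.0, 24.0, 18.0, 13.0, 10.0, 7.0, 0.0 m³/s; ΣQ_DR = 158.0 m³/s, peak = 32.0 m³/s.
Runoff depth d = ΣQ_DR·Δt / A = 158.0 × 3600 / (47.4 km²) = 12.00 mm.
The 1-cm UH is the DRH scaled by (10 mm)/d, so U_p = 32.0 × 10/12.00 = 26.7 m³/s.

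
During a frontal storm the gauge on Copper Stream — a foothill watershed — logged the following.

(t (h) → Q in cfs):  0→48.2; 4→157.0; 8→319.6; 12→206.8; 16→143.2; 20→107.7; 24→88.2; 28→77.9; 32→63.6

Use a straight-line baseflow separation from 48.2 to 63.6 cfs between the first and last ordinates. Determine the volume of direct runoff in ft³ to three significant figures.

V ≈ 1.02 × 10^7 ft³

Direct-runoff ordinates (Q − Q_b): 0.00, 106.88, 267.55, 152.82, 87.30, 49.88, 28.45, 16.23, 0.00 cfs.
ΣQ_DR = 709.1 cfs.
With Δt = 4 h = 14400 s, V = ΣQ_DR · Δt = 709.1 × 14400 = 1.02 × 10^7 ft³.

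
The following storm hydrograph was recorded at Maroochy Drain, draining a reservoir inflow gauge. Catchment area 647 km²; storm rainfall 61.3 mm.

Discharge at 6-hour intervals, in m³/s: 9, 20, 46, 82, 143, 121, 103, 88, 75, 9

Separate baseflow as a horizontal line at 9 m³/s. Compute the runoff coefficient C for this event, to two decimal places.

ΣQ_DR = 606.0 m³/s; V = ΣQ_DR·Δt = 1.309 × 10^7 m³.
Runoff depth d = V / A = 20.23 mm.
C = d / P = 20.23 / 61.3 = 0.33.

C ≈ 0.33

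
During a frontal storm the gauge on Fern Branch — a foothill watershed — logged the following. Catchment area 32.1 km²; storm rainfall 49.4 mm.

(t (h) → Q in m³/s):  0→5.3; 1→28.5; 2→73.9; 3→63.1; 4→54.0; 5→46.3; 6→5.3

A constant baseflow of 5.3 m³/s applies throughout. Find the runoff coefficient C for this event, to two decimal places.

C ≈ 0.54

ΣQ_DR = 239.3 m³/s; V = ΣQ_DR·Δt = 8.615 × 10^5 m³.
Runoff depth d = V / A = 26.84 mm.
C = d / P = 26.84 / 49.4 = 0.54.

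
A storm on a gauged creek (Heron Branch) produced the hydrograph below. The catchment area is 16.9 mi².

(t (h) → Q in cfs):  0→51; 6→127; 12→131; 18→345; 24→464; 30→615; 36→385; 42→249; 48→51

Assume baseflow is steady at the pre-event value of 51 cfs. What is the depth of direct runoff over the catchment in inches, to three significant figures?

d ≈ 1.08 in

Direct runoff: 0.0, 76.0, 80.0, 294.0, 413.0, 564.0, 334.0, 198.0, 0.0 cfs; ΣQ_DR = 1959 cfs.
V = ΣQ_DR · Δt = 1959 × 21600 s = 4.231 × 10^7 ft³.
Over A = 16.9 mi², depth = V / A = 1.08 in.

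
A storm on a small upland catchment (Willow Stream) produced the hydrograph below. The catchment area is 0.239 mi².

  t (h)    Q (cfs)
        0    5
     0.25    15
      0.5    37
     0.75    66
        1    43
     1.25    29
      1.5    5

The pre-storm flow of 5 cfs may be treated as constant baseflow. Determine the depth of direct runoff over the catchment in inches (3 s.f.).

Direct runoff: 0.0, 10.0, 32.0, 61.0, 38.0, 24.0, 0.0 cfs; ΣQ_DR = 165.0 cfs.
V = ΣQ_DR · Δt = 165.0 × 900 s = 1.485 × 10^5 ft³.
Over A = 0.239 mi², depth = V / A = 0.267 in.

d ≈ 0.267 in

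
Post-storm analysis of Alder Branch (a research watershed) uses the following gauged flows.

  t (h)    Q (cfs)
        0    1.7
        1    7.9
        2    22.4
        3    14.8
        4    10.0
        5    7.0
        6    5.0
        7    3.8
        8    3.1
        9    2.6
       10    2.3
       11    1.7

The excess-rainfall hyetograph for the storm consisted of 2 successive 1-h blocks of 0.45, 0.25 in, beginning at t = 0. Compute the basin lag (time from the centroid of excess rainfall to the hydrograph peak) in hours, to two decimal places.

t_L ≈ 1.14 h

Centroid of excess rainfall: t_c = Σ P_i·t̄_i / ΣP_i = 0.8571 h (block centres at 0.5, 1.5 h).
Hydrograph peak occurs at t = 2 h, so basin lag t_L = 2 − 0.8571 = 1.14 h.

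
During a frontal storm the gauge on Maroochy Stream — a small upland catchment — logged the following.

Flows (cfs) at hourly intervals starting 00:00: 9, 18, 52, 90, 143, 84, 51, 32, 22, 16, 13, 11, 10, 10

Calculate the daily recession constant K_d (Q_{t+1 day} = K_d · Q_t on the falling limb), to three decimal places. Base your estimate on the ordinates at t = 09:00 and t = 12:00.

Between t = 09:00 and t = 12:00 the flow falls from 16 to 10 cfs over 3×1 h = 3 h.
Per-interval ratio K = (10/16)^(1/3) = 0.8550; K_d = K^(24/1) = 0.023.

K_d ≈ 0.023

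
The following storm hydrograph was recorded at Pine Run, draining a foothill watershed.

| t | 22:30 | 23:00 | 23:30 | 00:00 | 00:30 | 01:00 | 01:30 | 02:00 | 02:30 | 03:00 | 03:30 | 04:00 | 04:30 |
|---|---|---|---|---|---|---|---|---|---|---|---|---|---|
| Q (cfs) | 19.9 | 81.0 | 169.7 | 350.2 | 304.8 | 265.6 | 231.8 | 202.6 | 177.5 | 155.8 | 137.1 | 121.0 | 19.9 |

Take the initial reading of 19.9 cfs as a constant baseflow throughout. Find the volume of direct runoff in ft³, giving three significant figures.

V ≈ 3.56 × 10^6 ft³

Direct-runoff ordinates (Q − Q_b): 0.0, 61.1, 149.8, 330.3, 284.9, 245.7, 211.9, 182.7, 157.6, 135.9, 117.2, 101.1, 0.0 cfs.
ΣQ_DR = 1978 cfs.
With Δt = 0.5 h = 1800 s, V = ΣQ_DR · Δt = 1978 × 1800 = 3.56 × 10^6 ft³.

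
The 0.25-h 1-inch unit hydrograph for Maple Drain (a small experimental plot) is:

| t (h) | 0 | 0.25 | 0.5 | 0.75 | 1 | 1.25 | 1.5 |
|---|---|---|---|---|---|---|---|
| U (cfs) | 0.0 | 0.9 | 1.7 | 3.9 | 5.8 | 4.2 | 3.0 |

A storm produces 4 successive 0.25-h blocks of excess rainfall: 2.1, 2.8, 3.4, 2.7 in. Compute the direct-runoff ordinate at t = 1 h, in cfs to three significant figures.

Q ≈ 31.3 cfs

By discrete convolution, Q_j = Σ (P_i / 1 in) · U_{j−i}.
At t = 1 h (j=4): Q = (2.1/1)·5.8 + (2.8/1)·3.9 + (3.4/1)·1.7 + (2.7/1)·0.9 = 31.3 cfs.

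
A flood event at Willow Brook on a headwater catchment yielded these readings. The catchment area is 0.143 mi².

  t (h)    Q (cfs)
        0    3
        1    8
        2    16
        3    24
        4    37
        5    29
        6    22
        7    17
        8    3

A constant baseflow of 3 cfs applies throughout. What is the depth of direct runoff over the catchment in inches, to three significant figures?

d ≈ 1.43 in

Direct runoff: 0.0, 5.0, 13.0, 21.0, 34.0, 26.0, 19.0, 14.0, 0.0 cfs; ΣQ_DR = 132.0 cfs.
V = ΣQ_DR · Δt = 132.0 × 3600 s = 4.752 × 10^5 ft³.
Over A = 0.143 mi², depth = V / A = 1.43 in.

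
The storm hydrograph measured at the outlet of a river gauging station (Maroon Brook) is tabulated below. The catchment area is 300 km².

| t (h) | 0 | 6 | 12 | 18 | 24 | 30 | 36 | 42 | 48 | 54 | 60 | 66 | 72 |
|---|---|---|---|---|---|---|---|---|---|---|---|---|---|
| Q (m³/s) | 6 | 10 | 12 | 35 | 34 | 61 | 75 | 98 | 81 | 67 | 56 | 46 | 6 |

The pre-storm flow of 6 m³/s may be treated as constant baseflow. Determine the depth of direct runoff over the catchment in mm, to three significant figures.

Direct runoff: 0.0, 4.0, 6.0, 29.0, 28.0, 55.0, 69.0, 92.0, 75.0, 61.0, 50.0, 40.0, 0.0 m³/s; ΣQ_DR = 509.0 m³/s.
V = ΣQ_DR · Δt = 509.0 × 21600 s = 1.099 × 10^7 m³.
Over A = 300 km², depth = V / A = 36.6 mm.

d ≈ 36.6 mm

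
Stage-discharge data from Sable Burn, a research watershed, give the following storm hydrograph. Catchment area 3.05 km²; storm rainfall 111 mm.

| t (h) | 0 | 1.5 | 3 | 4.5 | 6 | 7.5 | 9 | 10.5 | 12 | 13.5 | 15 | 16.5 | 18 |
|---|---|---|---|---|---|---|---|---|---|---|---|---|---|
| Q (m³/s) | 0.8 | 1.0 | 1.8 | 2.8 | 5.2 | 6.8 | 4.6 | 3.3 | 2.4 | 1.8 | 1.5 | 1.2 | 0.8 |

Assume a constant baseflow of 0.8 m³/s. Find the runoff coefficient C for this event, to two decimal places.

ΣQ_DR = 23.60 m³/s; V = ΣQ_DR·Δt = 1.274 × 10^5 m³.
Runoff depth d = V / A = 41.78 mm.
C = d / P = 41.78 / 111 = 0.38.

C ≈ 0.38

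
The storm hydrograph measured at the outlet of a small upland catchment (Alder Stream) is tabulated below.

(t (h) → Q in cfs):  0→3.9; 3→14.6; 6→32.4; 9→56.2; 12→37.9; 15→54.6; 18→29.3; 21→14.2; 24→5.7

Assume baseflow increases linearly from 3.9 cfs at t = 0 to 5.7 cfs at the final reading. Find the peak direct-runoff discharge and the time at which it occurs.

Subtracting baseflow gives direct-runoff ordinates: 0.00, 10.47, 28.05, 51.62, 33.10, 49.58, 24.05, 8.72, 0.00 cfs.
The maximum is 51.62 cfs, occurring at the reading for t = 9 h.

Q_p = 51.62 cfs at t = 9 h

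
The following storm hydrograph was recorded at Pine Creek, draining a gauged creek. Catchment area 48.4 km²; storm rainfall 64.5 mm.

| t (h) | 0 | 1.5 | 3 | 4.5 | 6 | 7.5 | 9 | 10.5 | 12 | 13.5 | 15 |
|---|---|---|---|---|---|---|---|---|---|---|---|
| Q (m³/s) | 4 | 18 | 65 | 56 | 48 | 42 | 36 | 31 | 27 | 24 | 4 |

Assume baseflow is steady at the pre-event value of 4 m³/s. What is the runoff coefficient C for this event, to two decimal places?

C ≈ 0.54

ΣQ_DR = 311.0 m³/s; V = ΣQ_DR·Δt = 1.679 × 10^6 m³.
Runoff depth d = V / A = 34.70 mm.
C = d / P = 34.70 / 64.5 = 0.54.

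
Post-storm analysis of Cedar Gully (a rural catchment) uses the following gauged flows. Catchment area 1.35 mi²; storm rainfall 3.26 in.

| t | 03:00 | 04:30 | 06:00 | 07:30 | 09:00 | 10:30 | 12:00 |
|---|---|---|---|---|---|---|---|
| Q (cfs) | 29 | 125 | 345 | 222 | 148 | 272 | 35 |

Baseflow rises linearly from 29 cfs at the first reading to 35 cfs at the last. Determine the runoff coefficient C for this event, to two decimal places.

ΣQ_DR = 952.0 cfs; V = ΣQ_DR·Δt = 5.141 × 10^6 ft³.
Runoff depth d = V / A = 1.639 in.
C = d / P = 1.639 / 3.26 = 0.50.

C ≈ 0.50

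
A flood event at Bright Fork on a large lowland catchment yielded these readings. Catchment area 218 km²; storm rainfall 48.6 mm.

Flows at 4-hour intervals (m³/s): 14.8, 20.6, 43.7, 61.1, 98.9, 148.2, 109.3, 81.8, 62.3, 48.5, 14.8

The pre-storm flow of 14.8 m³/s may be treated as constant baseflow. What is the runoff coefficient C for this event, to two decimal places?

ΣQ_DR = 541.2 m³/s; V = ΣQ_DR·Δt = 7.793 × 10^6 m³.
Runoff depth d = V / A = 35.75 mm.
C = d / P = 35.75 / 48.6 = 0.74.

C ≈ 0.74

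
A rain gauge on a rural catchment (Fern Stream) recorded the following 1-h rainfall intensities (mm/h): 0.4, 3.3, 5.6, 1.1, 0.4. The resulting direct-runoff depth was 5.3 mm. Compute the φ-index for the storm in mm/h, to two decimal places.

Only the 2 blocks with intensity above φ contribute runoff: 3.3, 5.6 mm/h.
Σ(I−φ)·Δt = d  ⇒  (3.3+5.6 − 2φ)·1 = 5.3
φ = (8.900 − 5.3/1) / 2 = 1.80 mm/h.

φ ≈ 1.80 mm/h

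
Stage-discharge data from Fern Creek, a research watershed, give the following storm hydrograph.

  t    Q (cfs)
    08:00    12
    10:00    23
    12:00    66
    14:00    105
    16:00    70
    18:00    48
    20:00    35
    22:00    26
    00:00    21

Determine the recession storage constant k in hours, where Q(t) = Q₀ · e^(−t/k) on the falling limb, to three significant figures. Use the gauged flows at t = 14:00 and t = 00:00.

k ≈ 6.21 h

On the falling limb, Q drops from 105 to 21 cfs between t = 14:00 and t = 00:00 (Δt = 10 h).
k = −Δt / ln(Q₂/Q₁) = −10 / ln(21/105) = 6.21 h.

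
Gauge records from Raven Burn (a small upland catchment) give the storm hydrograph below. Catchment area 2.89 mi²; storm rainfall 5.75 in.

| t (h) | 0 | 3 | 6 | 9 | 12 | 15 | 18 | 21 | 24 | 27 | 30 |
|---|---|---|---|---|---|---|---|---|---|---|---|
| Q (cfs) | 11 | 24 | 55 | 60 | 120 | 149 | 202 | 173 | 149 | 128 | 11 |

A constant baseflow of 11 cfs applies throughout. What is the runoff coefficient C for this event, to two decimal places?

ΣQ_DR = 961.0 cfs; V = ΣQ_DR·Δt = 1.038 × 10^7 ft³.
Runoff depth d = V / A = 1.546 in.
C = d / P = 1.546 / 5.75 = 0.27.

C ≈ 0.27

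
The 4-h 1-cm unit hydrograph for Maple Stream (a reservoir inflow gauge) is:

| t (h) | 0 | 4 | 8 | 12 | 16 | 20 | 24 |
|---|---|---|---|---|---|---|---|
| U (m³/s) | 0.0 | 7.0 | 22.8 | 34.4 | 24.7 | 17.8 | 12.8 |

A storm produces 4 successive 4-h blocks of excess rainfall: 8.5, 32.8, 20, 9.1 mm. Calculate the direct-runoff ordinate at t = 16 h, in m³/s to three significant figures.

By discrete convolution, Q_j = Σ (P_i / 10 mm) · U_{j−i}.
At t = 16 h (j=4): Q = (8.5/10)·24.7 + (32.8/10)·34.4 + (20/10)·22.8 + (9.1/10)·7.0 = 186 m³/s.

Q ≈ 186 m³/s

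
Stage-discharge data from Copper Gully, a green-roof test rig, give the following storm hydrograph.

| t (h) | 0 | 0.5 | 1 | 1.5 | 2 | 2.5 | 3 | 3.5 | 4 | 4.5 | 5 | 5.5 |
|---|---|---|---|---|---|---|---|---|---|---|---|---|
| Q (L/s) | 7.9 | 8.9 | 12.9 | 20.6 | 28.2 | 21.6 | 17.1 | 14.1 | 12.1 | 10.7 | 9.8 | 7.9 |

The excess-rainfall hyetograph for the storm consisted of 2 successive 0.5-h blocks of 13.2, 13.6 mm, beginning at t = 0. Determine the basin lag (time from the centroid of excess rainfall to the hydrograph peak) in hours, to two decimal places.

Centroid of excess rainfall: t_c = Σ P_i·t̄_i / ΣP_i = 0.5037 h (block centres at 0.25, 0.75 h).
Hydrograph peak occurs at t = 2 h, so basin lag t_L = 2 − 0.5037 = 1.50 h.

t_L ≈ 1.50 h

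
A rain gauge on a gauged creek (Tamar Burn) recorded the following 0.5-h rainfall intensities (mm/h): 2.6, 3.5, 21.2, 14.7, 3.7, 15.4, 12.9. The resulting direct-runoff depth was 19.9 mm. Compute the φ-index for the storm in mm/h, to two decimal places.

φ ≈ 6.10 mm/h

Only the 4 blocks with intensity above φ contribute runoff: 21.2, 14.7, 15.4, 12.9 mm/h.
Σ(I−φ)·Δt = d  ⇒  (21.2+14.7+15.4+12.9 − 4φ)·0.5 = 19.9
φ = (64.20 − 19.9/0.5) / 4 = 6.10 mm/h.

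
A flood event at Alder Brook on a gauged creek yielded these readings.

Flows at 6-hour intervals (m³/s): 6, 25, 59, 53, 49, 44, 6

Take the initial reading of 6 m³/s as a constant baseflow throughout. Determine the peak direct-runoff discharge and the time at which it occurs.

Q_p = 53.0 m³/s at t = 12 h

Subtracting baseflow gives direct-runoff ordinates: 0.0, 19.0, 53.0, 47.0, 43.0, 38.0, 0.0 m³/s.
The maximum is 53.0 m³/s, occurring at the reading for t = 12 h.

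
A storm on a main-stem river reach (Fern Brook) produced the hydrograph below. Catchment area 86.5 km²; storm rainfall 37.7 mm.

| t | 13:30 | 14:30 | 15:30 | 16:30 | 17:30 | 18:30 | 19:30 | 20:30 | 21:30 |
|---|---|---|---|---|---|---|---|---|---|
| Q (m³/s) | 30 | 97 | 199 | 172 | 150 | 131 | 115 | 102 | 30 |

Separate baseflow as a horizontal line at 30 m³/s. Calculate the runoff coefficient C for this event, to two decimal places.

ΣQ_DR = 756.0 m³/s; V = ΣQ_DR·Δt = 2.722 × 10^6 m³.
Runoff depth d = V / A = 31.46 mm.
C = d / P = 31.46 / 37.7 = 0.83.

C ≈ 0.83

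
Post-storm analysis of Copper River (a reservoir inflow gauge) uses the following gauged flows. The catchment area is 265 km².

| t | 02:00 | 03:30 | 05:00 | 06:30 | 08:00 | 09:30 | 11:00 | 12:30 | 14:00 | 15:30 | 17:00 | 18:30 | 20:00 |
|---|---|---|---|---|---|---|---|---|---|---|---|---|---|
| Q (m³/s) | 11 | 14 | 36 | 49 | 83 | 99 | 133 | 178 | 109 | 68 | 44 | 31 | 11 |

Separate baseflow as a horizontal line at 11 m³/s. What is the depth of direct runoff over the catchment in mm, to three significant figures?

Direct runoff: 0.0, 3.0, 25.0, 38.0, 72.0, 88.0, 122.0, 167.0, 98.0, 57.0, 33.0, 20.0, 0.0 m³/s; ΣQ_DR = 723.0 m³/s.
V = ΣQ_DR · Δt = 723.0 × 5400 s = 3.904 × 10^6 m³.
Over A = 265 km², depth = V / A = 14.7 mm.

d ≈ 14.7 mm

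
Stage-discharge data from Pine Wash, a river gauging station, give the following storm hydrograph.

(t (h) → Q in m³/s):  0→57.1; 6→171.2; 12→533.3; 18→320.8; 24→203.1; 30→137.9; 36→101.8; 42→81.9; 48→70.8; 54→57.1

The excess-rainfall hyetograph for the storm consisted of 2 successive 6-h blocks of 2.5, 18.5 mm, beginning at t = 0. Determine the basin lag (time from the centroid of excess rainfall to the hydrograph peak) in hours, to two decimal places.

t_L ≈ 3.71 h

Centroid of excess rainfall: t_c = Σ P_i·t̄_i / ΣP_i = 8.2857 h (block centres at 3, 9 h).
Hydrograph peak occurs at t = 12 h, so basin lag t_L = 12 − 8.2857 = 3.71 h.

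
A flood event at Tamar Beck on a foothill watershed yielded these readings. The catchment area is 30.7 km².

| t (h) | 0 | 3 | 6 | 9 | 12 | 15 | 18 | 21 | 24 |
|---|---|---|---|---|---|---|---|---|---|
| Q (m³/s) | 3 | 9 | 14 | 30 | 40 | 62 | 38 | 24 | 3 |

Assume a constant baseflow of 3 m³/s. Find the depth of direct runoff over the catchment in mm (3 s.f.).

d ≈ 69.0 mm

Direct runoff: 0.0, 6.0, 11.0, 27.0, 37.0, 59.0, 35.0, 21.0, 0.0 m³/s; ΣQ_DR = 196.0 m³/s.
V = ΣQ_DR · Δt = 196.0 × 10800 s = 2.117 × 10^6 m³.
Over A = 30.7 km², depth = V / A = 69.0 mm.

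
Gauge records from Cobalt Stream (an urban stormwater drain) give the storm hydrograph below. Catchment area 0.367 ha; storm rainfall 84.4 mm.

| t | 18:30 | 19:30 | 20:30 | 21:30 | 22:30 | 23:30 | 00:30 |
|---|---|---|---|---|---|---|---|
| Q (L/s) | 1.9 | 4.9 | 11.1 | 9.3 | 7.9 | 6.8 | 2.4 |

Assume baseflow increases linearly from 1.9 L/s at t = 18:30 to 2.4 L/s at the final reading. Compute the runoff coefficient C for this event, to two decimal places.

ΣQ_DR = 29.25 L/s; V = ΣQ_DR·Δt = 1.053 × 10^5 L.
Runoff depth d = V / A = 28.69 mm.
C = d / P = 28.69 / 84.4 = 0.34.

C ≈ 0.34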